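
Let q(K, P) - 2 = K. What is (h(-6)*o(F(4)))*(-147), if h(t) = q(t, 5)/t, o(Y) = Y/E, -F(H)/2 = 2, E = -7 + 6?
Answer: -392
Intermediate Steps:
q(K, P) = 2 + K
E = -1
F(H) = -4 (F(H) = -2*2 = -4)
o(Y) = -Y (o(Y) = Y/(-1) = Y*(-1) = -Y)
h(t) = (2 + t)/t
(h(-6)*o(F(4)))*(-147) = (((2 - 6)/(-6))*(-1*(-4)))*(-147) = (-1/6*(-4)*4)*(-147) = ((2/3)*4)*(-147) = (8/3)*(-147) = -392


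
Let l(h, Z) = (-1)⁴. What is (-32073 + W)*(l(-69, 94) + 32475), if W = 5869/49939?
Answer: -52016409030728/49939 ≈ -1.0416e+9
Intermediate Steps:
W = 5869/49939 (W = 5869*(1/49939) = 5869/49939 ≈ 0.11752)
l(h, Z) = 1
(-32073 + W)*(l(-69, 94) + 32475) = (-32073 + 5869/49939)*(1 + 32475) = -1601687678/49939*32476 = -52016409030728/49939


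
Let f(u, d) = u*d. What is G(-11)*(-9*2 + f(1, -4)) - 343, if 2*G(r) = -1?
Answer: -332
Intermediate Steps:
f(u, d) = d*u
G(r) = -½ (G(r) = (½)*(-1) = -½)
G(-11)*(-9*2 + f(1, -4)) - 343 = -(-9*2 - 4*1)/2 - 343 = -(-18 - 4)/2 - 343 = -½*(-22) - 343 = 11 - 343 = -332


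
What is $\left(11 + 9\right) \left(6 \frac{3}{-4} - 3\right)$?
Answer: $-150$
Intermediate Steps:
$\left(11 + 9\right) \left(6 \frac{3}{-4} - 3\right) = 20 \left(6 \cdot 3 \left(- \frac{1}{4}\right) - 3\right) = 20 \left(6 \left(- \frac{3}{4}\right) - 3\right) = 20 \left(- \frac{9}{2} - 3\right) = 20 \left(- \frac{15}{2}\right) = -150$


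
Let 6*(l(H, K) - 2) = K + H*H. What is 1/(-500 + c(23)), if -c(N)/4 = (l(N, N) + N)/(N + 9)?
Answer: -8/4117 ≈ -0.0019432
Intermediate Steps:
l(H, K) = 2 + K/6 + H**2/6 (l(H, K) = 2 + (K + H*H)/6 = 2 + (K + H**2)/6 = 2 + (K/6 + H**2/6) = 2 + K/6 + H**2/6)
c(N) = -4*(2 + N**2/6 + 7*N/6)/(9 + N) (c(N) = -4*((2 + N/6 + N**2/6) + N)/(N + 9) = -4*(2 + N**2/6 + 7*N/6)/(9 + N))
1/(-500 + c(23)) = 1/(-500 + 2*(-12 - 1*23**2 - 7*23)/(3*(9 + 23))) = 1/(-500 + (2/3)*(-12 - 1*529 - 161)/32) = 1/(-500 + (2/3)*(1/32)*(-12 - 529 - 161)) = 1/(-500 + (2/3)*(1/32)*(-702)) = 1/(-500 - 117/8) = 1/(-4117/8) = -8/4117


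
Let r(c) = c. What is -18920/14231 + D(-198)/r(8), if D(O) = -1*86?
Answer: -687613/56924 ≈ -12.079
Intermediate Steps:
D(O) = -86
-18920/14231 + D(-198)/r(8) = -18920/14231 - 86/8 = -18920*1/14231 - 86*⅛ = -18920/14231 - 43/4 = -687613/56924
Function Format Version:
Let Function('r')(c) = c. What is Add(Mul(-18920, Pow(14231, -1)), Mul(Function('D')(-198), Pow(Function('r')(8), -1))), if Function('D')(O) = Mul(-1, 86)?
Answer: Rational(-687613, 56924) ≈ -12.079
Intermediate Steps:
Function('D')(O) = -86
Add(Mul(-18920, Pow(14231, -1)), Mul(Function('D')(-198), Pow(Function('r')(8), -1))) = Add(Mul(-18920, Pow(14231, -1)), Mul(-86, Pow(8, -1))) = Add(Mul(-18920, Rational(1, 14231)), Mul(-86, Rational(1, 8))) = Add(Rational(-18920, 14231), Rational(-43, 4)) = Rational(-687613, 56924)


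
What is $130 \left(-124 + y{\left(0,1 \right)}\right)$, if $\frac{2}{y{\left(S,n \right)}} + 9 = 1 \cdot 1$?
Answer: $- \frac{32305}{2} \approx -16153.0$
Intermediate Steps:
$y{\left(S,n \right)} = - \frac{1}{4}$ ($y{\left(S,n \right)} = \frac{2}{-9 + 1 \cdot 1} = \frac{2}{-9 + 1} = \frac{2}{-8} = 2 \left(- \frac{1}{8}\right) = - \frac{1}{4}$)
$130 \left(-124 + y{\left(0,1 \right)}\right) = 130 \left(-124 - \frac{1}{4}\right) = 130 \left(- \frac{497}{4}\right) = - \frac{32305}{2}$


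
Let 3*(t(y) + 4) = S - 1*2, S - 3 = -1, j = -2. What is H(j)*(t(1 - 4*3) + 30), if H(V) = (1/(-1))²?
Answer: 26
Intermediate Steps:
S = 2 (S = 3 - 1 = 2)
H(V) = 1 (H(V) = (-1)² = 1)
t(y) = -4 (t(y) = -4 + (2 - 1*2)/3 = -4 + (2 - 2)/3 = -4 + (⅓)*0 = -4 + 0 = -4)
H(j)*(t(1 - 4*3) + 30) = 1*(-4 + 30) = 1*26 = 26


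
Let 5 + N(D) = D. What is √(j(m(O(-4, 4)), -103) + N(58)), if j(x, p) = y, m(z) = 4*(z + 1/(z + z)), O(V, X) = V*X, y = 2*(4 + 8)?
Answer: √77 ≈ 8.7750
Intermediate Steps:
N(D) = -5 + D
y = 24 (y = 2*12 = 24)
m(z) = 2/z + 4*z (m(z) = 4*(z + 1/(2*z)) = 2/z + 4*z)
j(x, p) = 24
√(j(m(O(-4, 4)), -103) + N(58)) = √(24 + (-5 + 58)) = √(24 + 53) = √77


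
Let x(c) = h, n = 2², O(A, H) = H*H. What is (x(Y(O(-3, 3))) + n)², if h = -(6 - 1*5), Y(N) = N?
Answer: 9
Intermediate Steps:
O(A, H) = H²
n = 4
h = -1 (h = -(6 - 5) = -1*1 = -1)
x(c) = -1
(x(Y(O(-3, 3))) + n)² = (-1 + 4)² = 3² = 9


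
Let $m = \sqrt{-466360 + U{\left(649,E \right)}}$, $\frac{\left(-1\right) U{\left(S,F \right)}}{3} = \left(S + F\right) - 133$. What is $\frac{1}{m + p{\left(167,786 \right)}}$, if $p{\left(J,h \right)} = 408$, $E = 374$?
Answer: $\frac{12}{18691} - \frac{i \sqrt{469030}}{635494} \approx 0.00064202 - 0.0010777 i$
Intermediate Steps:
$U{\left(S,F \right)} = 399 - 3 F - 3 S$ ($U{\left(S,F \right)} = - 3 \left(\left(S + F\right) - 133\right) = - 3 \left(\left(F + S\right) - 133\right) = - 3 \left(-133 + F + S\right) = 399 - 3 F - 3 S$)
$m = i \sqrt{469030}$ ($m = \sqrt{-466360 - 2670} = \sqrt{-469030} = i \sqrt{469030} \approx 684.86 i$)
$\frac{1}{m + p{\left(167,786 \right)}} = \frac{1}{i \sqrt{469030} + 408} = \frac{1}{408 + i \sqrt{469030}}$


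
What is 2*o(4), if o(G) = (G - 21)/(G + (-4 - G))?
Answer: 17/2 ≈ 8.5000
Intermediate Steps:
o(G) = 21/4 - G/4 (o(G) = (-21 + G)/(-4) = (-21 + G)*(-¼) = 21/4 - G/4)
2*o(4) = 2*(21/4 - ¼*4) = 2*(21/4 - 1) = 2*(17/4) = 17/2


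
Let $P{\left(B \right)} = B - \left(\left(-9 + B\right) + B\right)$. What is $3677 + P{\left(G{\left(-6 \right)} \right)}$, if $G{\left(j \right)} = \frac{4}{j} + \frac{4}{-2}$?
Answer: $\frac{11066}{3} \approx 3688.7$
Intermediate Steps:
$G{\left(j \right)} = -2 + \frac{4}{j}$ ($G{\left(j \right)} = \frac{4}{j} + 4 \left(- \frac{1}{2}\right) = \frac{4}{j} - 2 = -2 + \frac{4}{j}$)
$P{\left(B \right)} = 9 - B$ ($P{\left(B \right)} = B - \left(-9 + 2 B\right) = 9 - B$)
$3677 + P{\left(G{\left(-6 \right)} \right)} = 3677 + \left(9 - \left(-2 + \frac{4}{-6}\right)\right) = 3677 + \left(9 - \left(-2 + 4 \left(- \frac{1}{6}\right)\right)\right) = 3677 + \left(9 - \left(-2 - \frac{2}{3}\right)\right) = 3677 + \left(9 - - \frac{8}{3}\right) = 3677 + \left(9 + \frac{8}{3}\right) = 3677 + \frac{35}{3} = \frac{11066}{3}$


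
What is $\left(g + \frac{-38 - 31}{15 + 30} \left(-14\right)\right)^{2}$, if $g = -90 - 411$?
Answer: $\frac{51739249}{225} \approx 2.2995 \cdot 10^{5}$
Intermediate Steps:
$g = -501$ ($g = -90 - 411 = -501$)
$\left(g + \frac{-38 - 31}{15 + 30} \left(-14\right)\right)^{2} = \left(-501 + \frac{-38 - 31}{15 + 30} \left(-14\right)\right)^{2} = \left(-501 + - \frac{69}{45} \left(-14\right)\right)^{2} = \left(-501 + \left(-69\right) \frac{1}{45} \left(-14\right)\right)^{2} = \left(-501 - - \frac{322}{15}\right)^{2} = \left(-501 + \frac{322}{15}\right)^{2} = \left(- \frac{7193}{15}\right)^{2} = \frac{51739249}{225}$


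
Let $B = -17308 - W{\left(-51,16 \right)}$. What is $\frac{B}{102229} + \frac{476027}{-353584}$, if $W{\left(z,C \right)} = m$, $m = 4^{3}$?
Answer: $- \frac{54806225431}{36146538736} \approx -1.5162$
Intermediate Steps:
$m = 64$
$W{\left(z,C \right)} = 64$
$B = -17372$ ($B = -17308 - 64 = -17372$)
$\frac{B}{102229} + \frac{476027}{-353584} = - \frac{17372}{102229} + \frac{476027}{-353584} = \left(-17372\right) \frac{1}{102229} + 476027 \left(- \frac{1}{353584}\right) = - \frac{17372}{102229} - \frac{476027}{353584} = - \frac{54806225431}{36146538736}$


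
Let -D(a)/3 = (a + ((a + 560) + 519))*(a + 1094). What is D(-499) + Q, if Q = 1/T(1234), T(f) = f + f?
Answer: -356835779/2468 ≈ -1.4459e+5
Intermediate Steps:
T(f) = 2*f
D(a) = -3*(1079 + 2*a)*(1094 + a) (D(a) = -3*(a + ((a + 560) + 519))*(a + 1094) = -3*(a + ((560 + a) + 519))*(1094 + a) = -3*(a + (1079 + a))*(1094 + a) = -3*(1079 + 2*a)*(1094 + a))
Q = 1/2468 (Q = 1/(2*1234) = 1/2468 ≈ 0.00040519)
D(-499) + Q = (-3541278 - 9801*(-499) - 6*(-499)²) + 1/2468 = (-3541278 + 4890699 - 6*249001) + 1/2468 = (-3541278 + 4890699 - 1494006) + 1/2468 = -144585 + 1/2468 = -356835779/2468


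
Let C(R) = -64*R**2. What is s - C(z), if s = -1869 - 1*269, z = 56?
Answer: 198566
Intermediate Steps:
s = -2138 (s = -1869 - 269 = -2138)
s - C(z) = -2138 - (-64)*56**2 = -2138 - (-64)*3136 = -2138 - 1*(-200704) = -2138 + 200704 = 198566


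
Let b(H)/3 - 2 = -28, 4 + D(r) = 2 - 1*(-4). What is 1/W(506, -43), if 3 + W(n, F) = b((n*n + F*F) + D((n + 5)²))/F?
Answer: -43/51 ≈ -0.84314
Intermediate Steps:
D(r) = 2 (D(r) = -4 + (2 - 1*(-4)) = -4 + (2 + 4) = -4 + 6 = 2)
b(H) = -78 (b(H) = 6 + 3*(-28) = 6 - 84 = -78)
W(n, F) = -3 - 78/F
1/W(506, -43) = 1/(-3 - 78/(-43)) = 1/(-3 - 78*(-1/43)) = 1/(-3 + 78/43) = 1/(-51/43) = -43/51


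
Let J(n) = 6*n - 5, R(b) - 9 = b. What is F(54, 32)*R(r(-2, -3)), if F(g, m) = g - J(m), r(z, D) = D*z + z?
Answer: -1729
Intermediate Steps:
r(z, D) = z + D*z
R(b) = 9 + b
J(n) = -5 + 6*n
F(g, m) = 5 + g - 6*m (F(g, m) = g - (-5 + 6*m) = g + (5 - 6*m) = 5 + g - 6*m)
F(54, 32)*R(r(-2, -3)) = (5 + 54 - 6*32)*(9 - 2*(1 - 3)) = (5 + 54 - 192)*(9 - 2*(-2)) = -133*(9 + 4) = -133*13 = -1729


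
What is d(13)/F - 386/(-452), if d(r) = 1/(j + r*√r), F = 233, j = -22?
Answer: 77036869/90203154 + 13*√13/399129 ≈ 0.85415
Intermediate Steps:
d(r) = 1/(-22 + r^(3/2)) (d(r) = 1/(-22 + r*√r) = 1/(-22 + r^(3/2)))
d(13)/F - 386/(-452) = 1/(-22 + 13^(3/2)*233) - 386/(-452) = (1/233)/(-22 + 13*√13) - 386*(-1/452) = 1/(233*(-22 + 13*√13)) + 193/226 = 193/226 + 1/(233*(-22 + 13*√13))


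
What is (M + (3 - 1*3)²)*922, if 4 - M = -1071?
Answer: 991150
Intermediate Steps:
M = 1075 (M = 4 - 1*(-1071) = 4 + 1071 = 1075)
(M + (3 - 1*3)²)*922 = (1075 + (3 - 1*3)²)*922 = (1075 + (3 - 3)²)*922 = (1075 + 0²)*922 = (1075 + 0)*922 = 1075*922 = 991150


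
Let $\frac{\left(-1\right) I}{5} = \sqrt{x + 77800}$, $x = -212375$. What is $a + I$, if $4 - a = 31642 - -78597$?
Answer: $-110235 - 25 i \sqrt{5383} \approx -1.1024 \cdot 10^{5} - 1834.2 i$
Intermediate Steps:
$a = -110235$ ($a = 4 - \left(31642 - -78597\right) = 4 - \left(31642 + 78597\right) = 4 - 110239 = -110235$)
$I = - 25 i \sqrt{5383}$ ($I = - 5 \sqrt{-212375 + 77800} = - 5 \sqrt{-134575} = - 5 \cdot 5 i \sqrt{5383} = - 25 i \sqrt{5383} \approx - 1834.2 i$)
$a + I = -110235 - 25 i \sqrt{5383}$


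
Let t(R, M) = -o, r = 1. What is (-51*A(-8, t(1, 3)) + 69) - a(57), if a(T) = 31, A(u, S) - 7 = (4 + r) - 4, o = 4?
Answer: -370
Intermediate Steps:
t(R, M) = -4 (t(R, M) = -1*4 = -4)
A(u, S) = 8 (A(u, S) = 7 + ((4 + 1) - 4) = 7 + (5 - 4) = 7 + 1 = 8)
(-51*A(-8, t(1, 3)) + 69) - a(57) = (-51*8 + 69) - 1*31 = (-408 + 69) - 31 = -339 - 31 = -370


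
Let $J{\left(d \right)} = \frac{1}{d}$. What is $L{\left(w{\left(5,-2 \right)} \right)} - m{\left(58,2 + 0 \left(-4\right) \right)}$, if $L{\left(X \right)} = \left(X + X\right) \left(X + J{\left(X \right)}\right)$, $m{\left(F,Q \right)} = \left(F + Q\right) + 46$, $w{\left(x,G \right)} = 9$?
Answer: $58$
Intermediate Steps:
$m{\left(F,Q \right)} = 46 + F + Q$
$L{\left(X \right)} = 2 X \left(X + \frac{1}{X}\right)$ ($L{\left(X \right)} = \left(X + X\right) \left(X + \frac{1}{X}\right) = 2 X \left(X + \frac{1}{X}\right)$)
$L{\left(w{\left(5,-2 \right)} \right)} - m{\left(58,2 + 0 \left(-4\right) \right)} = \left(2 + 2 \cdot 9^{2}\right) - \left(46 + 58 + \left(2 + 0 \left(-4\right)\right)\right) = \left(2 + 2 \cdot 81\right) - \left(46 + 58 + \left(2 + 0\right)\right) = \left(2 + 162\right) - \left(46 + 58 + 2\right) = 164 - 106 = 58$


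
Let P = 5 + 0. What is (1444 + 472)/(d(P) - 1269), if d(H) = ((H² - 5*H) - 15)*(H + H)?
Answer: -1916/1419 ≈ -1.3502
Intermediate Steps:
P = 5
d(H) = 2*H*(-15 + H² - 5*H) (d(H) = (-15 + H² - 5*H)*(2*H) = 2*H*(-15 + H² - 5*H))
(1444 + 472)/(d(P) - 1269) = (1444 + 472)/(2*5*(-15 + 5² - 5*5) - 1269) = 1916/(2*5*(-15 + 25 - 25) - 1269) = 1916/(2*5*(-15) - 1269) = 1916/(-150 - 1269) = 1916/(-1419) = 1916*(-1/1419) = -1916/1419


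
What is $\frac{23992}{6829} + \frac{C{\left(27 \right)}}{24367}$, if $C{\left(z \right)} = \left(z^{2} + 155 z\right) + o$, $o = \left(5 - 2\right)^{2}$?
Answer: $\frac{618232231}{166402243} \approx 3.7153$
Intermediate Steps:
$o = 9$ ($o = 3^{2} = 9$)
$C{\left(z \right)} = 9 + z^{2} + 155 z$ ($C{\left(z \right)} = \left(z^{2} + 155 z\right) + 9 = 9 + z^{2} + 155 z$)
$\frac{23992}{6829} + \frac{C{\left(27 \right)}}{24367} = \frac{23992}{6829} + \frac{9 + 27^{2} + 155 \cdot 27}{24367} = 23992 \cdot \frac{1}{6829} + \left(9 + 729 + 4185\right) \frac{1}{24367} = \frac{23992}{6829} + 4923 \cdot \frac{1}{24367} = \frac{23992}{6829} + \frac{4923}{24367} = \frac{618232231}{166402243}$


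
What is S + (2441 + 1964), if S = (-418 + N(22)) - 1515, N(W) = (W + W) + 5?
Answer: 2521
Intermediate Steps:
N(W) = 5 + 2*W (N(W) = 2*W + 5 = 5 + 2*W)
S = -1884 (S = (-418 + (5 + 2*22)) - 1515 = (-418 + (5 + 44)) - 1515 = (-418 + 49) - 1515 = -369 - 1515 = -1884)
S + (2441 + 1964) = -1884 + (2441 + 1964) = -1884 + 4405 = 2521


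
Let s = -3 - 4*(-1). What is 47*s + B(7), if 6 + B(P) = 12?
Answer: 53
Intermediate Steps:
B(P) = 6 (B(P) = -6 + 12 = 6)
s = 1 (s = -3 + 4 = 1)
47*s + B(7) = 47*1 + 6 = 47 + 6 = 53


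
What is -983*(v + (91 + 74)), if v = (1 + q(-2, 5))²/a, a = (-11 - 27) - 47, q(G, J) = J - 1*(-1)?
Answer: -13738408/85 ≈ -1.6163e+5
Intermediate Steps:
q(G, J) = 1 + J (q(G, J) = J + 1 = 1 + J)
a = -85 (a = -38 - 47 = -85)
v = -49/85 (v = (1 + (1 + 5))²/(-85) = (1 + 6)²*(-1/85) = 7²*(-1/85) = 49*(-1/85) = -49/85 ≈ -0.57647)
-983*(v + (91 + 74)) = -983*(-49/85 + (91 + 74)) = -983*(-49/85 + 165) = -983*13976/85 = -13738408/85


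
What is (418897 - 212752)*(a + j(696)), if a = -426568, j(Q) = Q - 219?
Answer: -87836529195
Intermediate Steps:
j(Q) = -219 + Q
(418897 - 212752)*(a + j(696)) = (418897 - 212752)*(-426568 + (-219 + 696)) = 206145*(-426568 + 477) = 206145*(-426091) = -87836529195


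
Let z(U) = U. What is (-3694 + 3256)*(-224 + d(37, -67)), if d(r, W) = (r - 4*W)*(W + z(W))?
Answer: 17999172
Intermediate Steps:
d(r, W) = 2*W*(r - 4*W) (d(r, W) = (r - 4*W)*(W + W) = (r - 4*W)*(2*W) = 2*W*(r - 4*W))
(-3694 + 3256)*(-224 + d(37, -67)) = (-3694 + 3256)*(-224 + 2*(-67)*(37 - 4*(-67))) = -438*(-224 + 2*(-67)*(37 + 268)) = -438*(-224 + 2*(-67)*305) = -438*(-224 - 40870) = -438*(-41094) = 17999172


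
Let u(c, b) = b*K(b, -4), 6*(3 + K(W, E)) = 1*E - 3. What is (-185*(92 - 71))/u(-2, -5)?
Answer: -4662/25 ≈ -186.48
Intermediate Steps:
K(W, E) = -7/2 + E/6 (K(W, E) = -3 + (1*E - 3)/6 = -3 + (E - 3)/6 = -3 + (-3 + E)/6 = -3 + (-1/2 + E/6) = -7/2 + E/6)
u(c, b) = -25*b/6 (u(c, b) = b*(-7/2 + (1/6)*(-4)) = b*(-7/2 - 2/3) = b*(-25/6) = -25*b/6)
(-185*(92 - 71))/u(-2, -5) = (-185*(92 - 71))/((-25/6*(-5))) = (-185*21)/(125/6) = -3885*6/125 = -4662/25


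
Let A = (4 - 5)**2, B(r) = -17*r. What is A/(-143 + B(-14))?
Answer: 1/95 ≈ 0.010526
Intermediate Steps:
A = 1 (A = (-1)**2 = 1)
A/(-143 + B(-14)) = 1/(-143 - 17*(-14)) = 1/(-143 + 238) = 1/95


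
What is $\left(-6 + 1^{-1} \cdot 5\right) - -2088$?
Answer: $2087$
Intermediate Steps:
$\left(-6 + 1^{-1} \cdot 5\right) - -2088 = \left(-6 + 1 \cdot 5\right) + 2088 = \left(-6 + 5\right) + 2088 = -1 + 2088 = 2087$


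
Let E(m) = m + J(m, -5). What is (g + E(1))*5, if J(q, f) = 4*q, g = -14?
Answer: -45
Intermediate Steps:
E(m) = 5*m (E(m) = m + 4*m = 5*m)
(g + E(1))*5 = (-14 + 5*1)*5 = (-14 + 5)*5 = -9*5 = -45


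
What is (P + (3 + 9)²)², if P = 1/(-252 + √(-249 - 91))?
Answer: (-4596642 + I*√85)²/1019014084 ≈ 20735.0 - 0.083176*I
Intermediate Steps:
P = 1/(-252 + 2*I*√85) (P = 1/(-252 + √(-340)) = 1/(-252 + 2*I*√85) ≈ -0.0039471 - 0.00028881*I)
(P + (3 + 9)²)² = ((-63/15961 - I*√85/31922) + (3 + 9)²)² = ((-63/15961 - I*√85/31922) + 12²)² = ((-63/15961 - I*√85/31922) + 144)² = (2298321/15961 - I*√85/31922)²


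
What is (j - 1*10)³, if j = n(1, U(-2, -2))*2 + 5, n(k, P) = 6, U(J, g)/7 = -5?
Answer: 343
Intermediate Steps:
U(J, g) = -35 (U(J, g) = 7*(-5) = -35)
j = 17 (j = 6*2 + 5 = 12 + 5 = 17)
(j - 1*10)³ = (17 - 1*10)³ = (17 - 10)³ = 7³ = 343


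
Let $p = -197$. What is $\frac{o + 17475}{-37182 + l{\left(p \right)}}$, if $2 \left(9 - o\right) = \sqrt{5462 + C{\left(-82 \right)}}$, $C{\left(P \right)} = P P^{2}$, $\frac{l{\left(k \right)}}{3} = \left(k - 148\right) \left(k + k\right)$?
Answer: $\frac{1457}{30884} - \frac{i \sqrt{545906}}{741216} \approx 0.047177 - 0.00099681 i$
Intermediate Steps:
$l{\left(k \right)} = 6 k \left(-148 + k\right)$ ($l{\left(k \right)} = 3 \left(k - 148\right) \left(k + k\right) = 3 \left(-148 + k\right) 2 k = 3 \cdot 2 k \left(-148 + k\right) = 6 k \left(-148 + k\right)$)
$C{\left(P \right)} = P^{3}$
$o = 9 - \frac{i \sqrt{545906}}{2}$ ($o = 9 - \frac{\sqrt{5462 + \left(-82\right)^{3}}}{2} = 9 - \frac{\sqrt{5462 - 551368}}{2} = 9 - \frac{\sqrt{-545906}}{2} = 9 - \frac{i \sqrt{545906}}{2} \approx 9.0 - 369.43 i$)
$\frac{o + 17475}{-37182 + l{\left(p \right)}} = \frac{\left(9 - \frac{i \sqrt{545906}}{2}\right) + 17475}{-37182 + 6 \left(-197\right) \left(-148 - 197\right)} = \frac{17484 - \frac{i \sqrt{545906}}{2}}{-37182 + 6 \left(-197\right) \left(-345\right)} = \frac{17484 - \frac{i \sqrt{545906}}{2}}{-37182 + 407790} = \frac{17484 - \frac{i \sqrt{545906}}{2}}{370608} = \left(17484 - \frac{i \sqrt{545906}}{2}\right) \frac{1}{370608} = \frac{1457}{30884} - \frac{i \sqrt{545906}}{741216}$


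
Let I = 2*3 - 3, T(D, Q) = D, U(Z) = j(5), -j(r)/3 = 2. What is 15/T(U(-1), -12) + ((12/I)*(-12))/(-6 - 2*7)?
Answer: -⅒ ≈ -0.10000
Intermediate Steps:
j(r) = -6 (j(r) = -3*2 = -6)
U(Z) = -6
I = 3 (I = 6 - 3 = 3)
15/T(U(-1), -12) + ((12/I)*(-12))/(-6 - 2*7) = 15/(-6) + ((12/3)*(-12))/(-6 - 2*7) = 15*(-⅙) + ((12*(⅓))*(-12))/(-6 - 14) = -5/2 + (4*(-12))/(-20) = -5/2 - 48*(-1/20) = -5/2 + 12/5 = -⅒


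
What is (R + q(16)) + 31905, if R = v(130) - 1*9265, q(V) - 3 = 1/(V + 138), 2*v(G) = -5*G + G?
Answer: 3446983/154 ≈ 22383.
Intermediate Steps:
v(G) = -2*G (v(G) = (-5*G + G)/2 = (-4*G)/2 = -2*G)
q(V) = 3 + 1/(138 + V) (q(V) = 3 + 1/(V + 138) = 3 + 1/(138 + V))
R = -9525 (R = -2*130 - 1*9265 = -260 - 9265 = -9525)
(R + q(16)) + 31905 = (-9525 + (415 + 3*16)/(138 + 16)) + 31905 = (-9525 + (415 + 48)/154) + 31905 = (-9525 + (1/154)*463) + 31905 = (-9525 + 463/154) + 31905 = -1466387/154 + 31905 = 3446983/154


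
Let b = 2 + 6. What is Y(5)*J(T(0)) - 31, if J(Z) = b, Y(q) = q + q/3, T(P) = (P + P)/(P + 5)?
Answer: 67/3 ≈ 22.333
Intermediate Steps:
T(P) = 2*P/(5 + P) (T(P) = (2*P)/(5 + P) = 2*P/(5 + P))
Y(q) = 4*q/3 (Y(q) = q + q*(1/3) = q + q/3 = 4*q/3)
b = 8
J(Z) = 8
Y(5)*J(T(0)) - 31 = ((4/3)*5)*8 - 31 = (20/3)*8 - 31 = 160/3 - 31 = 67/3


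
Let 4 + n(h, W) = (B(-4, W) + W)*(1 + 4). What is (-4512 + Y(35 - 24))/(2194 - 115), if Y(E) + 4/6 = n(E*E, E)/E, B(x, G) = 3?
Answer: -13520/6237 ≈ -2.1677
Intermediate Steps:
n(h, W) = 11 + 5*W (n(h, W) = -4 + (3 + W)*(1 + 4) = -4 + (3 + W)*5 = -4 + (15 + 5*W) = 11 + 5*W)
Y(E) = -⅔ + (11 + 5*E)/E
(-4512 + Y(35 - 24))/(2194 - 115) = (-4512 + (13/3 + 11/(35 - 24)))/(2194 - 115) = (-4512 + (13/3 + 11/11))/2079 = (-4512 + (13/3 + 11*(1/11)))*(1/2079) = (-4512 + (13/3 + 1))*(1/2079) = (-4512 + 16/3)*(1/2079) = -13520/3*1/2079 = -13520/6237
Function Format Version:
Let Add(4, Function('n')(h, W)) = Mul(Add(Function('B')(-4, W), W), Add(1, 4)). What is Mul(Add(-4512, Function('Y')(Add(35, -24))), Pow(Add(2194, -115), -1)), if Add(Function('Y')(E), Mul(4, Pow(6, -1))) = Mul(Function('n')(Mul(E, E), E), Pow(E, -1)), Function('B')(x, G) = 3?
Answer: Rational(-13520, 6237) ≈ -2.1677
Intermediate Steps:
Function('n')(h, W) = Add(11, Mul(5, W)) (Function('n')(h, W) = Add(-4, Mul(Add(3, W), Add(1, 4))) = Add(-4, Mul(Add(3, W), 5)) = Add(-4, Add(15, Mul(5, W))) = Add(11, Mul(5, W)))
Function('Y')(E) = Add(Rational(-2, 3), Mul(Pow(E, -1), Add(11, Mul(5, E)))) (Function('Y')(E) = Add(Rational(-2, 3), Mul(Add(11, Mul(5, E)), Pow(E, -1))) = Add(Rational(-2, 3), Mul(Pow(E, -1), Add(11, Mul(5, E)))))
Mul(Add(-4512, Function('Y')(Add(35, -24))), Pow(Add(2194, -115), -1)) = Mul(Add(-4512, Add(Rational(13, 3), Mul(11, Pow(Add(35, -24), -1)))), Pow(Add(2194, -115), -1)) = Mul(Add(-4512, Add(Rational(13, 3), Mul(11, Pow(11, -1)))), Pow(2079, -1)) = Mul(Add(-4512, Add(Rational(13, 3), Mul(11, Rational(1, 11)))), Rational(1, 2079)) = Mul(Add(-4512, Add(Rational(13, 3), 1)), Rational(1, 2079)) = Mul(Add(-4512, Rational(16, 3)), Rational(1, 2079)) = Mul(Rational(-13520, 3), Rational(1, 2079)) = Rational(-13520, 6237)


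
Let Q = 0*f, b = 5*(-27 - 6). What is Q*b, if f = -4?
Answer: 0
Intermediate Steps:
b = -165 (b = 5*(-33) = -165)
Q = 0 (Q = 0*(-4) = 0)
Q*b = 0*(-165) = 0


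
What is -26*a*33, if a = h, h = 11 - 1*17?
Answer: 5148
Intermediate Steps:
h = -6 (h = 11 - 17 = -6)
a = -6
-26*a*33 = -26*(-6)*33 = 156*33 = 5148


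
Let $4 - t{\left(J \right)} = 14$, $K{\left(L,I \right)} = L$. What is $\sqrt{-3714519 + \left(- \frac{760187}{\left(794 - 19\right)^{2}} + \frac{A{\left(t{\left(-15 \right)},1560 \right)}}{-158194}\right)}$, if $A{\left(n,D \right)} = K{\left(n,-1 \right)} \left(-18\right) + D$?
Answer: $\frac{2 i \sqrt{3489523848386347674902}}{61300175} \approx 1927.3 i$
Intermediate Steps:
$t{\left(J \right)} = -10$ ($t{\left(J \right)} = 4 - 14 = -10$)
$A{\left(n,D \right)} = D - 18 n$ ($A{\left(n,D \right)} = n \left(-18\right) + D = - 18 n + D = D - 18 n$)
$\sqrt{-3714519 + \left(- \frac{760187}{\left(794 - 19\right)^{2}} + \frac{A{\left(t{\left(-15 \right)},1560 \right)}}{-158194}\right)} = \sqrt{-3714519 + \left(- \frac{760187}{\left(794 - 19\right)^{2}} + \frac{1560 - -180}{-158194}\right)} = \sqrt{-3714519 + \left(- \frac{760187}{\left(794 - 19\right)^{2}} + \left(1560 + 180\right) \left(- \frac{1}{158194}\right)\right)} = \sqrt{-3714519 + \left(- \frac{760187}{775^{2}} + 1740 \left(- \frac{1}{158194}\right)\right)} = \sqrt{-3714519 - \left(\frac{870}{79097} + \frac{760187}{600625}\right)} = \sqrt{-3714519 - \frac{60651054889}{47507635625}} = \sqrt{- \frac{176468075825194264}{47507635625}} = \frac{2 i \sqrt{3489523848386347674902}}{61300175}$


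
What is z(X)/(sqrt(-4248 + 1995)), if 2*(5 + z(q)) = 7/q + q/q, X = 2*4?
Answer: 65*I*sqrt(2253)/36048 ≈ 0.085588*I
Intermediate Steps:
X = 8
z(q) = -9/2 + 7/(2*q) (z(q) = -5 + (7/q + q/q)/2 = -5 + (7/q + 1)/2 = -5 + (1 + 7/q)/2 = -5 + (1/2 + 7/(2*q)) = -9/2 + 7/(2*q))
z(X)/(sqrt(-4248 + 1995)) = ((1/2)*(7 - 9*8)/8)/(sqrt(-4248 + 1995)) = ((1/2)*(1/8)*(7 - 72))/(sqrt(-2253)) = ((1/2)*(1/8)*(-65))/((I*sqrt(2253))) = -(-65)*I*sqrt(2253)/36048 = 65*I*sqrt(2253)/36048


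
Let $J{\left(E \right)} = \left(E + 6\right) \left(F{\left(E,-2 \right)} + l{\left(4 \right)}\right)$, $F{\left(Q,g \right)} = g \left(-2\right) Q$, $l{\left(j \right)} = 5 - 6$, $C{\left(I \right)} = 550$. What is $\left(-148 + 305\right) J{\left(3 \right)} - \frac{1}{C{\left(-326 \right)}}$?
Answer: $\frac{8548649}{550} \approx 15543.0$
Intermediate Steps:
$l{\left(j \right)} = -1$ ($l{\left(j \right)} = 5 - 6 = -1$)
$F{\left(Q,g \right)} = - 2 Q g$ ($F{\left(Q,g \right)} = - 2 g Q = - 2 Q g$)
$J{\left(E \right)} = \left(-1 + 4 E\right) \left(6 + E\right)$ ($J{\left(E \right)} = \left(E + 6\right) \left(\left(-2\right) E \left(-2\right) - 1\right) = \left(6 + E\right) \left(4 E - 1\right) = \left(6 + E\right) \left(-1 + 4 E\right) = \left(-1 + 4 E\right) \left(6 + E\right)$)
$\left(-148 + 305\right) J{\left(3 \right)} - \frac{1}{C{\left(-326 \right)}} = \left(-148 + 305\right) \left(-6 + 4 \cdot 3^{2} + 23 \cdot 3\right) - \frac{1}{550} = 157 \left(-6 + 4 \cdot 9 + 69\right) - \frac{1}{550} = 157 \left(-6 + 36 + 69\right) - \frac{1}{550} = 157 \cdot 99 - \frac{1}{550} = 15543 - \frac{1}{550} = \frac{8548649}{550}$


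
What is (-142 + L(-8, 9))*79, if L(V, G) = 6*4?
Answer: -9322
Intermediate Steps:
L(V, G) = 24
(-142 + L(-8, 9))*79 = (-142 + 24)*79 = -118*79 = -9322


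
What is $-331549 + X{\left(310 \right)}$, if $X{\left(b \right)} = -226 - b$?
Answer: $-332085$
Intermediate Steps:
$-331549 + X{\left(310 \right)} = -331549 - 536 = -332085$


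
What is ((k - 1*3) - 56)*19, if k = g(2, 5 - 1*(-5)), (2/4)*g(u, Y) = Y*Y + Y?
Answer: 3059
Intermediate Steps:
g(u, Y) = 2*Y + 2*Y² (g(u, Y) = 2*(Y*Y + Y) = 2*(Y² + Y) = 2*(Y + Y²) = 2*Y + 2*Y²)
k = 220 (k = 2*(5 - 1*(-5))*(1 + (5 - 1*(-5))) = 2*(5 + 5)*(1 + (5 + 5)) = 2*10*(1 + 10) = 2*10*11 = 220)
((k - 1*3) - 56)*19 = ((220 - 1*3) - 56)*19 = ((220 - 3) - 56)*19 = (217 - 56)*19 = 161*19 = 3059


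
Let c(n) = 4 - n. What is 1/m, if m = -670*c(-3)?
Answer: -1/4690 ≈ -0.00021322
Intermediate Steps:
m = -4690 (m = -670*(4 - 1*(-3)) = -670*(4 + 3) = -670*7 = -4690)
1/m = 1/(-4690) = -1/4690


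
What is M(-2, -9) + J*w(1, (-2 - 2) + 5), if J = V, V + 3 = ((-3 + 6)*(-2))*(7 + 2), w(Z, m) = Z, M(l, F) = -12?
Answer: -69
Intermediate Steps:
V = -57 (V = -3 + ((-3 + 6)*(-2))*(7 + 2) = -3 + (3*(-2))*9 = -3 - 6*9 = -3 - 54 = -57)
J = -57
M(-2, -9) + J*w(1, (-2 - 2) + 5) = -12 - 57*1 = -12 - 57 = -69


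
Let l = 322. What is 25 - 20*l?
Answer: -6415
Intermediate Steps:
25 - 20*l = 25 - 20*322 = 25 - 6440 = -6415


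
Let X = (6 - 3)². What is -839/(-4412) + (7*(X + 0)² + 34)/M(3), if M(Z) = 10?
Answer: 1330001/22060 ≈ 60.290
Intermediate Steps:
X = 9 (X = 3² = 9)
-839/(-4412) + (7*(X + 0)² + 34)/M(3) = -839/(-4412) + (7*(9 + 0)² + 34)/10 = -839*(-1/4412) + (7*9² + 34)*(⅒) = 839/4412 + (7*81 + 34)*(⅒) = 839/4412 + (567 + 34)*(⅒) = 839/4412 + 601*(⅒) = 839/4412 + 601/10 = 1330001/22060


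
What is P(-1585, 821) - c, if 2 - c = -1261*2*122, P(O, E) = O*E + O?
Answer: -1610556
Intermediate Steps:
P(O, E) = O + E*O (P(O, E) = E*O + O = O + E*O)
c = 307686 (c = 2 - (-1261*2)*122 = 2 - (-97*26)*122 = 2 - (-2522)*122 = 2 - 1*(-307684) = 2 + 307684 = 307686)
P(-1585, 821) - c = -1585*(1 + 821) - 1*307686 = -1585*822 - 307686 = -1302870 - 307686 = -1610556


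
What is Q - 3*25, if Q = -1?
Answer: -76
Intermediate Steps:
Q - 3*25 = -1 - 3*25 = -1 - 75 = -76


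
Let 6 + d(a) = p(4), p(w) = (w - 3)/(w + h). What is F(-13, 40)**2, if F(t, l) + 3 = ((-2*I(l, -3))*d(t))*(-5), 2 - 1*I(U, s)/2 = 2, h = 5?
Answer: 9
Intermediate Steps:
p(w) = (-3 + w)/(5 + w) (p(w) = (w - 3)/(w + 5) = (-3 + w)/(5 + w))
d(a) = -53/9 (d(a) = -6 + (-3 + 4)/(5 + 4) = -6 + 1/9 = -53/9)
I(U, s) = 0 (I(U, s) = 4 - 2*2 = 4 - 4 = 0)
F(t, l) = -3 (F(t, l) = -3 + (-2*0*(-53/9))*(-5) = -3 + (0*(-53/9))*(-5) = -3 + 0*(-5) = -3 + 0 = -3)
F(-13, 40)**2 = (-3)**2 = 9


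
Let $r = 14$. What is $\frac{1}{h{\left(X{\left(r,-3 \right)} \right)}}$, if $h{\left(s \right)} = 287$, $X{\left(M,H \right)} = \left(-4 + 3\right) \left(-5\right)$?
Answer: $\frac{1}{287} \approx 0.0034843$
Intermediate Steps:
$X{\left(M,H \right)} = 5$ ($X{\left(M,H \right)} = \left(-1\right) \left(-5\right) = 5$)
$\frac{1}{h{\left(X{\left(r,-3 \right)} \right)}} = \frac{1}{287}$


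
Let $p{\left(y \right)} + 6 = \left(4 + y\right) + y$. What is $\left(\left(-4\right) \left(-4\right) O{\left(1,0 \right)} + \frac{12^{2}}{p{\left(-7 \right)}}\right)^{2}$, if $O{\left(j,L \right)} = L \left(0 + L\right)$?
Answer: $81$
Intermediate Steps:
$p{\left(y \right)} = -2 + 2 y$ ($p{\left(y \right)} = -6 + \left(\left(4 + y\right) + y\right) = -6 + \left(4 + 2 y\right) = -2 + 2 y$)
$O{\left(j,L \right)} = L^{2}$ ($O{\left(j,L \right)} = L L = L^{2}$)
$\left(\left(-4\right) \left(-4\right) O{\left(1,0 \right)} + \frac{12^{2}}{p{\left(-7 \right)}}\right)^{2} = \left(\left(-4\right) \left(-4\right) 0^{2} + \frac{12^{2}}{-2 + 2 \left(-7\right)}\right)^{2} = \left(16 \cdot 0 + \frac{144}{-2 - 14}\right)^{2} = \left(0 + \frac{144}{-16}\right)^{2} = \left(0 + 144 \left(- \frac{1}{16}\right)\right)^{2} = \left(0 - 9\right)^{2} = \left(-9\right)^{2} = 81$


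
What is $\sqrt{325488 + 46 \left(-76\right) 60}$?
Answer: $4 \sqrt{7233} \approx 340.19$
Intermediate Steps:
$\sqrt{325488 + 46 \left(-76\right) 60} = \sqrt{325488 - 209760} = \sqrt{115728} = 4 \sqrt{7233}$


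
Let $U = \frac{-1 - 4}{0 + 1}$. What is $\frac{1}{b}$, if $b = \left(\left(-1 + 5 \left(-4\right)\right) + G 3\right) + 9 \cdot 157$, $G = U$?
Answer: $\frac{1}{1377} \approx 0.00072622$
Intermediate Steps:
$U = -5$ ($U = - \frac{5}{1} = \left(-5\right) 1 = -5$)
$G = -5$
$b = 1377$ ($b = \left(\left(-1 + 5 \left(-4\right)\right) - 15\right) + 9 \cdot 157 = \left(\left(-1 - 20\right) - 15\right) + 1413 = \left(-21 - 15\right) + 1413 = -36 + 1413 = 1377$)
$\frac{1}{b} = \frac{1}{1377}$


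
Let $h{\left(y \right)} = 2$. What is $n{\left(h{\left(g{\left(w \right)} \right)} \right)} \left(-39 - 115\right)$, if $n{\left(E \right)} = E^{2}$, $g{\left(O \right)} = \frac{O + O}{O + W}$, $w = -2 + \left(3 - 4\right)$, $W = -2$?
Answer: $-616$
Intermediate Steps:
$w = -3$ ($w = -2 + \left(3 - 4\right) = -2 - 1 = -3$)
$g{\left(O \right)} = \frac{2 O}{-2 + O}$ ($g{\left(O \right)} = \frac{O + O}{O - 2} = \frac{2 O}{-2 + O}$)
$n{\left(h{\left(g{\left(w \right)} \right)} \right)} \left(-39 - 115\right) = 2^{2} \left(-39 - 115\right) = 4 \left(-154\right) = -616$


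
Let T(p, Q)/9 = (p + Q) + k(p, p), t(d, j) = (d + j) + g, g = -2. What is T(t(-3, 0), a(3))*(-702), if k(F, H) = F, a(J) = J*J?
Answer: 6318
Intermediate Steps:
a(J) = J²
t(d, j) = -2 + d + j (t(d, j) = (d + j) - 2 = -2 + d + j)
T(p, Q) = 9*Q + 18*p (T(p, Q) = 9*((p + Q) + p) = 9*((Q + p) + p) = 9*(Q + 2*p) = 9*Q + 18*p)
T(t(-3, 0), a(3))*(-702) = (9*3² + 18*(-2 - 3 + 0))*(-702) = (9*9 + 18*(-5))*(-702) = (81 - 90)*(-702) = -9*(-702) = 6318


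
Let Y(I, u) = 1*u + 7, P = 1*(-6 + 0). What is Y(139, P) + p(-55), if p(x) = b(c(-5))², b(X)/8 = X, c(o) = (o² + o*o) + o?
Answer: 129601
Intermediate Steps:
c(o) = o + 2*o² (c(o) = (o² + o²) + o = 2*o² + o = o + 2*o²)
b(X) = 8*X
P = -6 (P = 1*(-6) = -6)
p(x) = 129600 (p(x) = (8*(-5*(1 + 2*(-5))))² = (8*(-5*(1 - 10)))² = (8*(-5*(-9)))² = (8*45)² = 360² = 129600)
Y(I, u) = 7 + u (Y(I, u) = u + 7 = 7 + u)
Y(139, P) + p(-55) = (7 - 6) + 129600 = 1 + 129600 = 129601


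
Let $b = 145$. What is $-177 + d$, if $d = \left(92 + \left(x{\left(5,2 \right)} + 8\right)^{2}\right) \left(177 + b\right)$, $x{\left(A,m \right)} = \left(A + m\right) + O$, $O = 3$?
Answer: $133775$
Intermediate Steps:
$x{\left(A,m \right)} = 3 + A + m$ ($x{\left(A,m \right)} = \left(A + m\right) + 3 = 3 + A + m$)
$d = 133952$ ($d = \left(92 + \left(\left(3 + 5 + 2\right) + 8\right)^{2}\right) \left(177 + 145\right) = \left(92 + \left(10 + 8\right)^{2}\right) 322 = \left(92 + 18^{2}\right) 322 = \left(92 + 324\right) 322 = 416 \cdot 322 = 133952$)
$-177 + d = -177 + 133952 = 133775$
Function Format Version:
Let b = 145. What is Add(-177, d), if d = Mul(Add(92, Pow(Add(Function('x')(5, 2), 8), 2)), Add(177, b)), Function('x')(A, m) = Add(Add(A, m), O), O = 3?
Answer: 133775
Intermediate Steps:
Function('x')(A, m) = Add(3, A, m) (Function('x')(A, m) = Add(Add(A, m), 3) = Add(3, A, m))
d = 133952 (d = Mul(Add(92, Pow(Add(Add(3, 5, 2), 8), 2)), Add(177, 145)) = Mul(Add(92, Pow(Add(10, 8), 2)), 322) = Mul(Add(92, Pow(18, 2)), 322) = Mul(Add(92, 324), 322) = Mul(416, 322) = 133952)
Add(-177, d) = Add(-177, 133952) = 133775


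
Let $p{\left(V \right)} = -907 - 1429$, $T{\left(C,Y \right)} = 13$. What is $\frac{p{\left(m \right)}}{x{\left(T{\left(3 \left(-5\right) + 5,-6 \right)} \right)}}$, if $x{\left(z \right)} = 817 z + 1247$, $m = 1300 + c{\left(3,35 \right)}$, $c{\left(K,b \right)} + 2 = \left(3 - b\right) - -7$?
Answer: $- \frac{584}{2967} \approx -0.19683$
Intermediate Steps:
$c{\left(K,b \right)} = 8 - b$ ($c{\left(K,b \right)} = -2 - \left(-10 + b\right) = 8 - b$)
$m = 1273$ ($m = 1300 + \left(8 - 35\right) = 1300 - 27 = 1273$)
$p{\left(V \right)} = -2336$ ($p{\left(V \right)} = -907 - 1429 = -2336$)
$x{\left(z \right)} = 1247 + 817 z$
$\frac{p{\left(m \right)}}{x{\left(T{\left(3 \left(-5\right) + 5,-6 \right)} \right)}} = - \frac{2336}{1247 + 817 \cdot 13} = - \frac{2336}{1247 + 10621} = - \frac{2336}{11868} = \left(-2336\right) \frac{1}{11868} = - \frac{584}{2967}$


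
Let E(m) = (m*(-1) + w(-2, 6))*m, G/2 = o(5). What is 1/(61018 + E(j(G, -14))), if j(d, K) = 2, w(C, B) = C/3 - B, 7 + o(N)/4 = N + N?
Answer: 3/183002 ≈ 1.6393e-5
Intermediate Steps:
o(N) = -28 + 8*N (o(N) = -28 + 4*(N + N) = -28 + 4*(2*N) = -28 + 8*N)
w(C, B) = -B + C/3 (w(C, B) = C*(⅓) - B = C/3 - B = -B + C/3)
G = 24 (G = 2*(-28 + 8*5) = 2*(-28 + 40) = 2*12 = 24)
E(m) = m*(-20/3 - m) (E(m) = (m*(-1) + (-1*6 + (⅓)*(-2)))*m = (-m + (-6 - ⅔))*m = (-m - 20/3)*m = (-20/3 - m)*m = m*(-20/3 - m))
1/(61018 + E(j(G, -14))) = 1/(61018 - ⅓*2*(20 + 3*2)) = 1/(61018 - ⅓*2*(20 + 6)) = 1/(61018 - ⅓*2*26) = 1/(61018 - 52/3) = 1/(183002/3) = 3/183002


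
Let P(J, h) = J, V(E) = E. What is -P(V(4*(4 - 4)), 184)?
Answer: 0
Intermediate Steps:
-P(V(4*(4 - 4)), 184) = -4*(4 - 4) = -4*0 = -1*0 = 0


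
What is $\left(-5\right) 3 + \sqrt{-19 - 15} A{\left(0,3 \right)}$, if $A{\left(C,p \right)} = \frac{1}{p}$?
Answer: $-15 + \frac{i \sqrt{34}}{3} \approx -15.0 + 1.9437 i$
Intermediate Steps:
$\left(-5\right) 3 + \sqrt{-19 - 15} A{\left(0,3 \right)} = \left(-5\right) 3 + \frac{\sqrt{-19 - 15}}{3} = -15 + \sqrt{-34} \cdot \frac{1}{3} = -15 + i \sqrt{34} \cdot \frac{1}{3} = -15 + \frac{i \sqrt{34}}{3}$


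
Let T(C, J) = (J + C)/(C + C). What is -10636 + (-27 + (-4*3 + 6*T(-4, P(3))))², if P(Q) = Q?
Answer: -146767/16 ≈ -9172.9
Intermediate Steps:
T(C, J) = (C + J)/(2*C) (T(C, J) = (C + J)/((2*C)) = (C + J)*(1/(2*C)) = (C + J)/(2*C))
-10636 + (-27 + (-4*3 + 6*T(-4, P(3))))² = -10636 + (-27 + (-4*3 + 6*((½)*(-4 + 3)/(-4))))² = -10636 + (-27 + (-12 + 6*((½)*(-¼)*(-1))))² = -10636 + (-27 + (-12 + 6*(⅛)))² = -10636 + (-27 + (-12 + ¾))² = -10636 + (-27 - 45/4)² = -10636 + (-153/4)² = -10636 + 23409/16 = -146767/16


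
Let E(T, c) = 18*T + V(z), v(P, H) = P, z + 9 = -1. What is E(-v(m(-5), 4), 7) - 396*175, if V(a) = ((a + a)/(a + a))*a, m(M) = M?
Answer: -69220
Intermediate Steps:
z = -10 (z = -9 - 1 = -10)
V(a) = a (V(a) = ((2*a)/((2*a)))*a = ((2*a)*(1/(2*a)))*a = 1*a = a)
E(T, c) = -10 + 18*T (E(T, c) = 18*T - 10 = -10 + 18*T)
E(-v(m(-5), 4), 7) - 396*175 = (-10 + 18*(-1*(-5))) - 396*175 = (-10 + 18*5) - 69300 = (-10 + 90) - 69300 = 80 - 69300 = -69220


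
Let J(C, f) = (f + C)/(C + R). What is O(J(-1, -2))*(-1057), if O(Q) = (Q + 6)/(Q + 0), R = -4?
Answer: -11627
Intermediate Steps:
J(C, f) = (C + f)/(-4 + C) (J(C, f) = (f + C)/(C - 4) = (C + f)/(-4 + C))
O(Q) = (6 + Q)/Q
O(J(-1, -2))*(-1057) = ((6 + (-1 - 2)/(-4 - 1))/(((-1 - 2)/(-4 - 1))))*(-1057) = ((6 - 3/(-5))/((-3/(-5))))*(-1057) = ((6 - 1/5*(-3))/((-1/5*(-3))))*(-1057) = ((6 + 3/5)/(3/5))*(-1057) = ((5/3)*(33/5))*(-1057) = 11*(-1057) = -11627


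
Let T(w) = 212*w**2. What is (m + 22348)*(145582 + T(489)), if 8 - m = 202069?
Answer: -9136471259842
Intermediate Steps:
m = -202061 (m = 8 - 1*202069 = 8 - 202069 = -202061)
(m + 22348)*(145582 + T(489)) = (-202061 + 22348)*(145582 + 212*489**2) = -179713*(145582 + 212*239121) = -179713*(145582 + 50693652) = -179713*50839234 = -9136471259842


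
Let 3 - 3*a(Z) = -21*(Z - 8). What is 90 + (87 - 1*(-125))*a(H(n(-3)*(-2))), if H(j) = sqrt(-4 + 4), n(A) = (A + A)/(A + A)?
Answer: -11570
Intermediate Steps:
n(A) = 1 (n(A) = (2*A)/((2*A)) = (2*A)*(1/(2*A)) = 1)
H(j) = 0 (H(j) = sqrt(0) = 0)
a(Z) = -55 + 7*Z (a(Z) = 1 - (-7)*(Z - 8) = 1 - (-7)*(-8 + Z) = 1 - (168 - 21*Z)/3 = 1 + (-56 + 7*Z) = -55 + 7*Z)
90 + (87 - 1*(-125))*a(H(n(-3)*(-2))) = 90 + (87 - 1*(-125))*(-55 + 7*0) = 90 + (87 + 125)*(-55 + 0) = 90 + 212*(-55) = 90 - 11660 = -11570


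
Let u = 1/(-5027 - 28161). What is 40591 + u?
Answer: 1347134107/33188 ≈ 40591.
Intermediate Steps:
u = -1/33188 (u = 1/(-33188) = -1/33188 ≈ -3.0131e-5)
40591 + u = 40591 - 1/33188 = 1347134107/33188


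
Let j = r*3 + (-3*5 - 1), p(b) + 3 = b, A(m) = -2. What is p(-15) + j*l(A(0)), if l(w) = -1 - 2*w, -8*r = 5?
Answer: -573/8 ≈ -71.625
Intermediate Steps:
r = -5/8 (r = -1/8*5 = -5/8 ≈ -0.62500)
p(b) = -3 + b
j = -143/8 (j = -5/8*3 + (-3*5 - 1) = -15/8 + (-15 - 1) = -15/8 - 16 = -143/8 ≈ -17.875)
p(-15) + j*l(A(0)) = (-3 - 15) - 143*(-1 - 2*(-2))/8 = -18 - 143*(-1 + 4)/8 = -18 - 143/8*3 = -18 - 429/8 = -573/8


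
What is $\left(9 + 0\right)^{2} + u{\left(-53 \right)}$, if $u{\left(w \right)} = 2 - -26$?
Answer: $109$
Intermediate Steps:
$u{\left(w \right)} = 28$ ($u{\left(w \right)} = 2 + 26 = 28$)
$\left(9 + 0\right)^{2} + u{\left(-53 \right)} = \left(9 + 0\right)^{2} + 28 = 9^{2} + 28 = 81 + 28 = 109$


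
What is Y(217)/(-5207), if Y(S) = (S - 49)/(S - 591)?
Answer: 84/973709 ≈ 8.6268e-5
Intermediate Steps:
Y(S) = (-49 + S)/(-591 + S)
Y(217)/(-5207) = ((-49 + 217)/(-591 + 217))/(-5207) = (168/(-374))*(-1/5207) = -1/374*168*(-1/5207) = -84/187*(-1/5207) = 84/973709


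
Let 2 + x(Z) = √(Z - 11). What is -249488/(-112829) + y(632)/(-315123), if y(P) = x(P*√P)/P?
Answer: 24843732732413/11235384097572 - √(-11 + 1264*√158)/199157736 ≈ 2.2112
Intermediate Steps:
x(Z) = -2 + √(-11 + Z) (x(Z) = -2 + √(Z - 11) = -2 + √(-11 + Z))
y(P) = (-2 + √(-11 + P^(3/2)))/P (y(P) = (-2 + √(-11 + P*√P))/P = (-2 + √(-11 + P^(3/2)))/P)
-249488/(-112829) + y(632)/(-315123) = -249488/(-112829) + ((-2 + √(-11 + 632^(3/2)))/632)/(-315123) = -249488*(-1/112829) + ((-2 + √(-11 + 1264*√158))/632)*(-1/315123) = 249488/112829 + (-1/316 + √(-11 + 1264*√158)/632)*(-1/315123) = 249488/112829 + (1/99578868 - √(-11 + 1264*√158)/199157736) = 24843732732413/11235384097572 - √(-11 + 1264*√158)/199157736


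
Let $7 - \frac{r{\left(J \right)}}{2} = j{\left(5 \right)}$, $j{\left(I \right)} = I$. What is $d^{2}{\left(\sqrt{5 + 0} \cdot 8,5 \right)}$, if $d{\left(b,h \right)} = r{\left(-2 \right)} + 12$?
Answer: $256$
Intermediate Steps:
$r{\left(J \right)} = 4$ ($r{\left(J \right)} = 14 - 10 = 4$)
$d{\left(b,h \right)} = 16$ ($d{\left(b,h \right)} = 4 + 12 = 16$)
$d^{2}{\left(\sqrt{5 + 0} \cdot 8,5 \right)} = 16^{2} = 256$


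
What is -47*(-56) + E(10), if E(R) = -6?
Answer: 2626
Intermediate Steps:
-47*(-56) + E(10) = -47*(-56) - 6 = 2632 - 6 = 2626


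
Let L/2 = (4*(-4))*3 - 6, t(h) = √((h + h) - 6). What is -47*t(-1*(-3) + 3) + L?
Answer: -108 - 47*√6 ≈ -223.13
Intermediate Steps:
t(h) = √(-6 + 2*h) (t(h) = √(2*h - 6) = √(-6 + 2*h))
L = -108 (L = 2*((4*(-4))*3 - 6) = 2*(-16*3 - 6) = 2*(-48 - 6) = 2*(-54) = -108)
-47*t(-1*(-3) + 3) + L = -47*√(-6 + 2*(-1*(-3) + 3)) - 108 = -47*√(-6 + 2*(3 + 3)) - 108 = -47*√(-6 + 2*6) - 108 = -47*√(-6 + 12) - 108 = -47*√6 - 108 = -108 - 47*√6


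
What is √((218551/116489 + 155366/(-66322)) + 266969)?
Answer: 5*√159347457596909273909285/3862891729 ≈ 516.69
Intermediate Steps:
√((218551/116489 + 155366/(-66322)) + 266969) = √((218551*(1/116489) + 155366*(-1/66322)) + 266969) = √((218551/116489 - 77683/33161) + 266969) = √(-1801845276/3862891729 + 266969) = √(1031270540154125/3862891729) = 5*√159347457596909273909285/3862891729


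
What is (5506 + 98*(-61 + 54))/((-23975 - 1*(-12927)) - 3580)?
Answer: -1205/3657 ≈ -0.32950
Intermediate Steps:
(5506 + 98*(-61 + 54))/((-23975 - 1*(-12927)) - 3580) = (5506 + 98*(-7))/((-23975 + 12927) - 3580) = (5506 - 686)/(-11048 - 3580) = 4820/(-14628) = 4820*(-1/14628) = -1205/3657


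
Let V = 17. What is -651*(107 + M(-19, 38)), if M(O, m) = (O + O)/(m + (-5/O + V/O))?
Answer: -24493224/355 ≈ -68995.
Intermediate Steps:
M(O, m) = 2*O/(m + 12/O) (M(O, m) = (O + O)/(m + (-5/O + 17/O)) = (2*O)/(m + 12/O) = 2*O/(m + 12/O))
-651*(107 + M(-19, 38)) = -651*(107 + 2*(-19)²/(12 - 19*38)) = -651*(107 + 2*361/(12 - 722)) = -651*(107 + 2*361/(-710)) = -651*(107 + 2*361*(-1/710)) = -651*(107 - 361/355) = -651*37624/355 = -24493224/355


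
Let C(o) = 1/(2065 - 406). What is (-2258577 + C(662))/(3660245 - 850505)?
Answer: -1873489621/2330679330 ≈ -0.80384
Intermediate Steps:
C(o) = 1/1659
(-2258577 + C(662))/(3660245 - 850505) = (-2258577 + 1/1659)/(3660245 - 850505) = -3746979242/1659/2809740 = -3746979242/1659*1/2809740 = -1873489621/2330679330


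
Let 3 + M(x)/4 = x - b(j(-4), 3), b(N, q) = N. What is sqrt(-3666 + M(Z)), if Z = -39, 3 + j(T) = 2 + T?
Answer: I*sqrt(3814) ≈ 61.758*I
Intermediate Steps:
j(T) = -1 + T (j(T) = -3 + (2 + T) = -1 + T)
M(x) = 8 + 4*x (M(x) = -12 + 4*(x - (-1 - 4)) = -12 + 4*(x - 1*(-5)) = -12 + 4*(x + 5) = -12 + 4*(5 + x) = -12 + (20 + 4*x) = 8 + 4*x)
sqrt(-3666 + M(Z)) = sqrt(-3666 + (8 + 4*(-39))) = sqrt(-3666 + (8 - 156)) = sqrt(-3666 - 148) = sqrt(-3814) = I*sqrt(3814)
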